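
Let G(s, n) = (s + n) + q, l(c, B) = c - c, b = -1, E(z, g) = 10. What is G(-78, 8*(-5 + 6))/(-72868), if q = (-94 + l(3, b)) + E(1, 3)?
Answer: 77/36434 ≈ 0.0021134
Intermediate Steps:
l(c, B) = 0
q = -84 (q = (-94 + 0) + 10 = -94 + 10 = -84)
G(s, n) = -84 + n + s (G(s, n) = (s + n) - 84 = (n + s) - 84 = -84 + n + s)
G(-78, 8*(-5 + 6))/(-72868) = (-84 + 8*(-5 + 6) - 78)/(-72868) = (-84 + 8*1 - 78)*(-1/72868) = (-84 + 8 - 78)*(-1/72868) = -154*(-1/72868) = 77/36434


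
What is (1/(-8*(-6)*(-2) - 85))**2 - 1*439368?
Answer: -14394135047/32761 ≈ -4.3937e+5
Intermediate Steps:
(1/(-8*(-6)*(-2) - 85))**2 - 1*439368 = (1/(48*(-2) - 85))**2 - 439368 = (1/(-96 - 85))**2 - 439368 = (1/(-181))**2 - 439368 = (-1/181)**2 - 439368 = 1/32761 - 439368 = -14394135047/32761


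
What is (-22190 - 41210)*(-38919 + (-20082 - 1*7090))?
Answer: 4190169400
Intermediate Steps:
(-22190 - 41210)*(-38919 + (-20082 - 1*7090)) = -63400*(-38919 + (-20082 - 7090)) = -63400*(-38919 - 27172) = -63400*(-66091) = 4190169400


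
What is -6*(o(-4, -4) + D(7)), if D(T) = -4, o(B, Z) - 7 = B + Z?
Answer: 30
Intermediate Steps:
o(B, Z) = 7 + B + Z (o(B, Z) = 7 + (B + Z) = 7 + B + Z)
-6*(o(-4, -4) + D(7)) = -6*((7 - 4 - 4) - 4) = -6*(-1 - 4) = -6*(-5) = 30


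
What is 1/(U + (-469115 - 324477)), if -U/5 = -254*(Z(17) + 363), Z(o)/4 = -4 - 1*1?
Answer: -1/357982 ≈ -2.7934e-6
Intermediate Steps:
Z(o) = -20 (Z(o) = 4*(-4 - 1*1) = 4*(-4 - 1) = 4*(-5) = -20)
U = 435610 (U = -(-1270)*(-20 + 363) = -(-1270)*343 = -5*(-87122) = 435610)
1/(U + (-469115 - 324477)) = 1/(435610 + (-469115 - 324477)) = 1/(435610 - 793592) = 1/(-357982) = -1/357982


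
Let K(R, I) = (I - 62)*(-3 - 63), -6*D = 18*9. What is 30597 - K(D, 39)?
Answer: 29079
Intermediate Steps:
D = -27 (D = -3*9 = -1/6*162 = -27)
K(R, I) = 4092 - 66*I (K(R, I) = (-62 + I)*(-66) = 4092 - 66*I)
30597 - K(D, 39) = 30597 - (4092 - 66*39) = 30597 - (4092 - 2574) = 30597 - 1*1518 = 30597 - 1518 = 29079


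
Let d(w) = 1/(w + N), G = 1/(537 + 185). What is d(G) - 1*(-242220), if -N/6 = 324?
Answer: 339971998018/1403567 ≈ 2.4222e+5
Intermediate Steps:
G = 1/722 ≈ 0.0013850
N = -1944 (N = -6*324 = -1944)
d(w) = 1/(-1944 + w) (d(w) = 1/(w - 1944) = 1/(-1944 + w))
d(G) - 1*(-242220) = 1/(-1944 + 1/722) - 1*(-242220) = 1/(-1403567/722) + 242220 = -722/1403567 + 242220 = 339971998018/1403567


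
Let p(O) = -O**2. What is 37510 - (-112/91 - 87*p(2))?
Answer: 483122/13 ≈ 37163.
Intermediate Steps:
37510 - (-112/91 - 87*p(2)) = 37510 - (-112/91 - (-87)*2**2) = 37510 - (-112*1/91 - (-87)*4) = 37510 - (-16/13 - 87*(-4)) = 37510 - (-16/13 + 348) = 37510 - 1*4508/13 = 37510 - 4508/13 = 483122/13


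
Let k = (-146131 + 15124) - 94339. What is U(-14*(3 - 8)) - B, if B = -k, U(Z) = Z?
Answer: -225276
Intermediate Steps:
k = -225346 (k = -131007 - 94339 = -225346)
B = 225346 (B = -1*(-225346) = 225346)
U(-14*(3 - 8)) - B = -14*(3 - 8) - 1*225346 = -14*(-5) - 225346 = 70 - 225346 = -225276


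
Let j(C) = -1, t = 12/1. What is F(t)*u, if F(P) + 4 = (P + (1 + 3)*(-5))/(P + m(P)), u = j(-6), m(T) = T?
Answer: 13/3 ≈ 4.3333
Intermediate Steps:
t = 12 (t = 12*1 = 12)
u = -1
F(P) = -4 + (-20 + P)/(2*P) (F(P) = -4 + (P + (1 + 3)*(-5))/(P + P) = -4 + (P + 4*(-5))/((2*P)) = -4 + (P - 20)*(1/(2*P)) = -4 + (-20 + P)*(1/(2*P)) = -4 + (-20 + P)/(2*P))
F(t)*u = (-7/2 - 10/12)*(-1) = (-7/2 - 10*1/12)*(-1) = (-7/2 - ⅚)*(-1) = -13/3*(-1) = 13/3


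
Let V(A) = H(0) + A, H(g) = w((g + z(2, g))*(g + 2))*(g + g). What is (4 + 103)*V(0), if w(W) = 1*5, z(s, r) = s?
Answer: 0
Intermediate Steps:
w(W) = 5
H(g) = 10*g (H(g) = 5*(g + g) = 5*(2*g) = 10*g)
V(A) = A (V(A) = 10*0 + A = 0 + A = A)
(4 + 103)*V(0) = (4 + 103)*0 = 107*0 = 0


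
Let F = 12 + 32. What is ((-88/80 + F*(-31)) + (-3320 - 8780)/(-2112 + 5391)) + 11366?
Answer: 327808511/32790 ≈ 9997.2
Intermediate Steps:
F = 44
((-88/80 + F*(-31)) + (-3320 - 8780)/(-2112 + 5391)) + 11366 = ((-88/80 + 44*(-31)) + (-3320 - 8780)/(-2112 + 5391)) + 11366 = ((-88*1/80 - 1364) - 12100/3279) + 11366 = ((-11/10 - 1364) - 12100*1/3279) + 11366 = (-13651/10 - 12100/3279) + 11366 = -44882629/32790 + 11366 = 327808511/32790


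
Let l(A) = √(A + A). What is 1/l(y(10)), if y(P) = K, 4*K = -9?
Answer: -I*√2/3 ≈ -0.4714*I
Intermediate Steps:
K = -9/4 (K = (¼)*(-9) = -9/4 ≈ -2.2500)
y(P) = -9/4
l(A) = √2*√A (l(A) = √(2*A) = √2*√A)
1/l(y(10)) = 1/(√2*√(-9/4)) = 1/(√2*(3*I/2)) = 1/(3*I*√2/2) = -I*√2/3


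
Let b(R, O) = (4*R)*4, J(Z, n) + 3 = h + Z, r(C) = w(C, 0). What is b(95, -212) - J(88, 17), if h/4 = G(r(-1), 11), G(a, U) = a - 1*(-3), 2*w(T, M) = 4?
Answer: 1415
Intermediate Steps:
w(T, M) = 2 (w(T, M) = (½)*4 = 2)
r(C) = 2
G(a, U) = 3 + a (G(a, U) = a + 3 = 3 + a)
h = 20 (h = 4*(3 + 2) = 4*5 = 20)
J(Z, n) = 17 + Z (J(Z, n) = -3 + (20 + Z) = 17 + Z)
b(R, O) = 16*R
b(95, -212) - J(88, 17) = 16*95 - (17 + 88) = 1520 - 1*105 = 1520 - 105 = 1415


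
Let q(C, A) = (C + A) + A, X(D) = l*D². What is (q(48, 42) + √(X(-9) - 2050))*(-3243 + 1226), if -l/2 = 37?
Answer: -266244 - 4034*I*√2011 ≈ -2.6624e+5 - 1.809e+5*I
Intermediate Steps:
l = -74 (l = -2*37 = -74)
X(D) = -74*D²
q(C, A) = C + 2*A (q(C, A) = (A + C) + A = C + 2*A)
(q(48, 42) + √(X(-9) - 2050))*(-3243 + 1226) = ((48 + 2*42) + √(-74*(-9)² - 2050))*(-3243 + 1226) = ((48 + 84) + √(-74*81 - 2050))*(-2017) = (132 + √(-5994 - 2050))*(-2017) = (132 + √(-8044))*(-2017) = (132 + 2*I*√2011)*(-2017) = -266244 - 4034*I*√2011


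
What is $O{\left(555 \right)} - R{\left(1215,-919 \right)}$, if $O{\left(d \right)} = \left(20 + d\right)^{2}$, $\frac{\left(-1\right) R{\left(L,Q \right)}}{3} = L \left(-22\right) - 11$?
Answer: $250402$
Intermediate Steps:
$R{\left(L,Q \right)} = 33 + 66 L$ ($R{\left(L,Q \right)} = - 3 \left(L \left(-22\right) - 11\right) = - 3 \left(- 22 L - 11\right) = - 3 \left(-11 - 22 L\right) = 33 + 66 L$)
$O{\left(555 \right)} - R{\left(1215,-919 \right)} = \left(20 + 555\right)^{2} - \left(33 + 66 \cdot 1215\right) = 575^{2} - \left(33 + 80190\right) = 330625 - 80223 = 250402$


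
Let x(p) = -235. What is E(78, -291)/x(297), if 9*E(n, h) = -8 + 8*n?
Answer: -616/2115 ≈ -0.29125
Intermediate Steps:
E(n, h) = -8/9 + 8*n/9 (E(n, h) = (-8 + 8*n)/9 = -8/9 + 8*n/9)
E(78, -291)/x(297) = (-8/9 + (8/9)*78)/(-235) = (-8/9 + 208/3)*(-1/235) = (616/9)*(-1/235) = -616/2115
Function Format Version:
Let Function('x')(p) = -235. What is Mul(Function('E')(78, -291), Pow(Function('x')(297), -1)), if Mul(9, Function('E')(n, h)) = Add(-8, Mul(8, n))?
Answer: Rational(-616, 2115) ≈ -0.29125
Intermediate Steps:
Function('E')(n, h) = Add(Rational(-8, 9), Mul(Rational(8, 9), n)) (Function('E')(n, h) = Mul(Rational(1, 9), Add(-8, Mul(8, n))) = Add(Rational(-8, 9), Mul(Rational(8, 9), n)))
Mul(Function('E')(78, -291), Pow(Function('x')(297), -1)) = Mul(Add(Rational(-8, 9), Mul(Rational(8, 9), 78)), Pow(-235, -1)) = Mul(Add(Rational(-8, 9), Rational(208, 3)), Rational(-1, 235)) = Mul(Rational(616, 9), Rational(-1, 235)) = Rational(-616, 2115)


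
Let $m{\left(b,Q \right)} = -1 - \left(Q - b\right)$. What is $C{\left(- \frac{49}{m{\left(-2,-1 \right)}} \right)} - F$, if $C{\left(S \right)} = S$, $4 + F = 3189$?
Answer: $- \frac{6321}{2} \approx -3160.5$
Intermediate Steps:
$F = 3185$ ($F = -4 + 3189 = 3185$)
$m{\left(b,Q \right)} = -1 + b - Q$ ($m{\left(b,Q \right)} = -1 - \left(Q - b\right) = -1 + b - Q$)
$C{\left(- \frac{49}{m{\left(-2,-1 \right)}} \right)} - F = - \frac{49}{-1 - 2 - -1} - 3185 = - \frac{49}{-1 - 2 + 1} - 3185 = - \frac{49}{-2} - 3185 = \left(-49\right) \left(- \frac{1}{2}\right) - 3185 = \frac{49}{2} - 3185 = - \frac{6321}{2}$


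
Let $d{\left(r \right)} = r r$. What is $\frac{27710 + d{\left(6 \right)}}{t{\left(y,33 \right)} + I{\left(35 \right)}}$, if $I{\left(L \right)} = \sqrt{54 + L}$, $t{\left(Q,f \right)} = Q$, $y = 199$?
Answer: $\frac{2760727}{19756} - \frac{13873 \sqrt{89}}{19756} \approx 133.12$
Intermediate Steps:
$d{\left(r \right)} = r^{2}$
$\frac{27710 + d{\left(6 \right)}}{t{\left(y,33 \right)} + I{\left(35 \right)}} = \frac{27710 + 6^{2}}{199 + \sqrt{54 + 35}} = \frac{27710 + 36}{199 + \sqrt{89}} = \frac{27746}{199 + \sqrt{89}}$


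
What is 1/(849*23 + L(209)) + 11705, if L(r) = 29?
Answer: 228902981/19556 ≈ 11705.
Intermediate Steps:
1/(849*23 + L(209)) + 11705 = 1/(849*23 + 29) + 11705 = 1/(19527 + 29) + 11705 = 1/19556 + 11705 = 228902981/19556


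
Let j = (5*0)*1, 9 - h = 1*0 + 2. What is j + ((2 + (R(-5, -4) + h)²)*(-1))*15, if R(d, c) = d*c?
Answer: -10965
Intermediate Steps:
h = 7 (h = 9 - (1*0 + 2) = 9 - (0 + 2) = 9 - 1*2 = 9 - 2 = 7)
R(d, c) = c*d
j = 0 (j = 0*1 = 0)
j + ((2 + (R(-5, -4) + h)²)*(-1))*15 = 0 + ((2 + (-4*(-5) + 7)²)*(-1))*15 = 0 + ((2 + (20 + 7)²)*(-1))*15 = 0 + ((2 + 27²)*(-1))*15 = 0 + ((2 + 729)*(-1))*15 = 0 + (731*(-1))*15 = 0 - 731*15 = 0 - 10965 = -10965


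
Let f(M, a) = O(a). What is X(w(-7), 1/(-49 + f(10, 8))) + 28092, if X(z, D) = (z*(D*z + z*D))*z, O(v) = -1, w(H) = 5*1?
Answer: 28087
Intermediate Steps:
w(H) = 5
f(M, a) = -1
X(z, D) = 2*D*z**3 (X(z, D) = (z*(D*z + D*z))*z = (z*(2*D*z))*z = (2*D*z**2)*z = 2*D*z**3)
X(w(-7), 1/(-49 + f(10, 8))) + 28092 = 2*5**3/(-49 - 1) + 28092 = 2*125/(-50) + 28092 = 2*(-1/50)*125 + 28092 = -5 + 28092 = 28087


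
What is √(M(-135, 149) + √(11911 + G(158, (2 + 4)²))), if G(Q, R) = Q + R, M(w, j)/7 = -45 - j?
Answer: √(-1358 + 3*√1345) ≈ 35.327*I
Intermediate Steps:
M(w, j) = -315 - 7*j (M(w, j) = 7*(-45 - j) = -315 - 7*j)
√(M(-135, 149) + √(11911 + G(158, (2 + 4)²))) = √((-315 - 7*149) + √(11911 + (158 + (2 + 4)²))) = √((-315 - 1043) + √(11911 + (158 + 6²))) = √(-1358 + √(11911 + (158 + 36))) = √(-1358 + √(11911 + 194)) = √(-1358 + √12105) = √(-1358 + 3*√1345)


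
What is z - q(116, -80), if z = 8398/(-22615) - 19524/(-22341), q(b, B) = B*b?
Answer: 1562965676914/168413905 ≈ 9280.5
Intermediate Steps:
z = 84638514/168413905 (z = 8398*(-1/22615) - 19524*(-1/22341) = -8398/22615 + 6508/7447 = 84638514/168413905 ≈ 0.50256)
z - q(116, -80) = 84638514/168413905 - (-80)*116 = 84638514/168413905 - 1*(-9280) = 84638514/168413905 + 9280 = 1562965676914/168413905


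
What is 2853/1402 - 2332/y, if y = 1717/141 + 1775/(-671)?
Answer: -19172145738/79023029 ≈ -242.61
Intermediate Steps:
y = 901832/94611 (y = 1717*(1/141) + 1775*(-1/671) = 1717/141 - 1775/671 = 901832/94611 ≈ 9.5320)
2853/1402 - 2332/y = 2853/1402 - 2332/901832/94611 = 2853*(1/1402) - 2332*94611/901832 = 2853/1402 - 55158213/225458 = -19172145738/79023029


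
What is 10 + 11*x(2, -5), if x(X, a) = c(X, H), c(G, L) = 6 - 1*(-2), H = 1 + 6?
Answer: 98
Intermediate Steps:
H = 7
c(G, L) = 8 (c(G, L) = 6 + 2 = 8)
x(X, a) = 8
10 + 11*x(2, -5) = 10 + 11*8 = 10 + 88 = 98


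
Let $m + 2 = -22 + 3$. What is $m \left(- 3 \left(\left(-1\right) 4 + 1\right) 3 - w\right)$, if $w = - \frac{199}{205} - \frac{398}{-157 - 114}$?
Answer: $- \frac{30918804}{55555} \approx -556.54$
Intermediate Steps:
$m = -21$ ($m = -2 + \left(-22 + 3\right) = -2 - 19 = -21$)
$w = \frac{27661}{55555}$ ($w = \left(-199\right) \frac{1}{205} - \frac{398}{-271} = - \frac{199}{205} - - \frac{398}{271} = - \frac{199}{205} + \frac{398}{271} = \frac{27661}{55555} \approx 0.4979$)
$m \left(- 3 \left(\left(-1\right) 4 + 1\right) 3 - w\right) = - 21 \left(- 3 \left(\left(-1\right) 4 + 1\right) 3 - \frac{27661}{55555}\right) = - 21 \left(- 3 \left(-4 + 1\right) 3 - \frac{27661}{55555}\right) = - 21 \left(\left(-3\right) \left(-3\right) 3 - \frac{27661}{55555}\right) = - 21 \left(9 \cdot 3 - \frac{27661}{55555}\right) = - 21 \left(27 - \frac{27661}{55555}\right) = \left(-21\right) \frac{1472324}{55555} = - \frac{30918804}{55555}$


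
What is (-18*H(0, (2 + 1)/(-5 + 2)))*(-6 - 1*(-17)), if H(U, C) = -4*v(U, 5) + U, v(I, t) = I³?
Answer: 0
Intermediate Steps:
H(U, C) = U - 4*U³ (H(U, C) = -4*U³ + U = U - 4*U³)
(-18*H(0, (2 + 1)/(-5 + 2)))*(-6 - 1*(-17)) = (-18*(0 - 4*0³))*(-6 - 1*(-17)) = (-18*(0 - 4*0))*(-6 + 17) = -18*(0 + 0)*11 = -18*0*11 = 0*11 = 0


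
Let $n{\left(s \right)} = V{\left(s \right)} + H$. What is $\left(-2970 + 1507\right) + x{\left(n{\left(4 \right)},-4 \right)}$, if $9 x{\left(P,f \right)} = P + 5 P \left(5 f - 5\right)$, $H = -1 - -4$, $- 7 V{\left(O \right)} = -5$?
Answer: $- \frac{95393}{63} \approx -1514.2$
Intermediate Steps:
$V{\left(O \right)} = \frac{5}{7}$ ($V{\left(O \right)} = \left(- \frac{1}{7}\right) \left(-5\right) = \frac{5}{7}$)
$H = 3$ ($H = -1 + 4 = 3$)
$n{\left(s \right)} = \frac{26}{7}$ ($n{\left(s \right)} = \frac{5}{7} + 3 = \frac{26}{7}$)
$x{\left(P,f \right)} = \frac{P}{9} + \frac{5 P \left(-5 + 5 f\right)}{9}$ ($x{\left(P,f \right)} = \frac{P + 5 P \left(5 f - 5\right)}{9} = \frac{P + 5 P \left(-5 + 5 f\right)}{9} = \frac{P}{9} + \frac{5 P \left(-5 + 5 f\right)}{9}$)
$\left(-2970 + 1507\right) + x{\left(n{\left(4 \right)},-4 \right)} = \left(-2970 + 1507\right) + \frac{1}{9} \cdot \frac{26}{7} \left(-24 + 25 \left(-4\right)\right) = -1463 + \frac{1}{9} \cdot \frac{26}{7} \left(-24 - 100\right) = -1463 + \frac{1}{9} \cdot \frac{26}{7} \left(-124\right) = -1463 - \frac{3224}{63} = - \frac{95393}{63}$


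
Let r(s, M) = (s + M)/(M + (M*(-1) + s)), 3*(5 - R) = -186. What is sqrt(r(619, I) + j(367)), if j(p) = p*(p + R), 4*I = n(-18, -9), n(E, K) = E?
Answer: sqrt(244117992534)/1238 ≈ 399.10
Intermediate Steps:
R = 67 (R = 5 - 1/3*(-186) = 5 + 62 = 67)
I = -9/2 (I = (1/4)*(-18) = -9/2 ≈ -4.5000)
r(s, M) = (M + s)/s (r(s, M) = (M + s)/(M + (-M + s)) = (M + s)/(M + (s - M)) = (M + s)/s)
j(p) = p*(67 + p) (j(p) = p*(p + 67) = p*(67 + p))
sqrt(r(619, I) + j(367)) = sqrt((-9/2 + 619)/619 + 367*(67 + 367)) = sqrt((1/619)*(1229/2) + 367*434) = sqrt(1229/1238 + 159278) = sqrt(197187393/1238) = sqrt(244117992534)/1238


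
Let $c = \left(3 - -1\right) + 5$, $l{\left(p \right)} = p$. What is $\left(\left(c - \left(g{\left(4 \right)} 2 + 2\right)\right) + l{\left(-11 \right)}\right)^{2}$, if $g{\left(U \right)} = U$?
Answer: $144$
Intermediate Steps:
$c = 9$ ($c = \left(3 + 1\right) + 5 = 4 + 5 = 9$)
$\left(\left(c - \left(g{\left(4 \right)} 2 + 2\right)\right) + l{\left(-11 \right)}\right)^{2} = \left(\left(9 - \left(4 \cdot 2 + 2\right)\right) - 11\right)^{2} = \left(\left(9 - \left(8 + 2\right)\right) - 11\right)^{2} = \left(\left(9 - 10\right) - 11\right)^{2} = \left(-1 - 11\right)^{2} = \left(-12\right)^{2} = 144$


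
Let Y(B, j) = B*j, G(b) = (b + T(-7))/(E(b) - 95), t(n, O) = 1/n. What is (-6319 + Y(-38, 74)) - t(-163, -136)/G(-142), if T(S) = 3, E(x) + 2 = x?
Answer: -206880828/22657 ≈ -9131.0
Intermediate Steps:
E(x) = -2 + x
G(b) = (3 + b)/(-97 + b) (G(b) = (b + 3)/((-2 + b) - 95) = (3 + b)/(-97 + b))
(-6319 + Y(-38, 74)) - t(-163, -136)/G(-142) = (-6319 - 38*74) - 1/((-163)*((3 - 142)/(-97 - 142))) = (-6319 - 2812) - (-1)/(163*(-139/(-239))) = -9131 - (-1)/(163*((-1/239*(-139)))) = -9131 - (-1)/(163*139/239) = -9131 - (-1)*239/(163*139) = -9131 - 1*(-239/22657) = -9131 + 239/22657 = -206880828/22657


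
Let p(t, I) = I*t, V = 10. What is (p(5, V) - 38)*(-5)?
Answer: -60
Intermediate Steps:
(p(5, V) - 38)*(-5) = (10*5 - 38)*(-5) = (50 - 38)*(-5) = 12*(-5) = -60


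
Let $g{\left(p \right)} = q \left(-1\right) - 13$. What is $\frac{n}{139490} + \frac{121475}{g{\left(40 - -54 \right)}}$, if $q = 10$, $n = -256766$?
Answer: $- \frac{292249196}{55315} \approx -5283.4$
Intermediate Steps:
$g{\left(p \right)} = -23$ ($g{\left(p \right)} = 10 \left(-1\right) - 13 = -10 - 13 = -23$)
$\frac{n}{139490} + \frac{121475}{g{\left(40 - -54 \right)}} = - \frac{256766}{139490} + \frac{121475}{-23} = \left(-256766\right) \frac{1}{139490} + 121475 \left(- \frac{1}{23}\right) = - \frac{4427}{2405} - \frac{121475}{23} = - \frac{292249196}{55315}$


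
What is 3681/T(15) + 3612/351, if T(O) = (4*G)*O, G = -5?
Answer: -23159/11700 ≈ -1.9794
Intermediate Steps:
T(O) = -20*O (T(O) = (4*(-5))*O = -20*O)
3681/T(15) + 3612/351 = 3681/((-20*15)) + 3612/351 = 3681/(-300) + 3612*(1/351) = 3681*(-1/300) + 1204/117 = -1227/100 + 1204/117 = -23159/11700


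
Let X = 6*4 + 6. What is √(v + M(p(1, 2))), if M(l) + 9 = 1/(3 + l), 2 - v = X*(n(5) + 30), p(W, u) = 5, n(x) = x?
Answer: I*√16910/4 ≈ 32.51*I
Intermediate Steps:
X = 30 (X = 24 + 6 = 30)
v = -1048 (v = 2 - 30*(5 + 30) = 2 - 30*35 = 2 - 1*1050 = 2 - 1050 = -1048)
M(l) = -9 + 1/(3 + l)
√(v + M(p(1, 2))) = √(-1048 + (-26 - 9*5)/(3 + 5)) = √(-1048 + (-26 - 45)/8) = √(-1048 + (⅛)*(-71)) = √(-1048 - 71/8) = √(-8455/8) = I*√16910/4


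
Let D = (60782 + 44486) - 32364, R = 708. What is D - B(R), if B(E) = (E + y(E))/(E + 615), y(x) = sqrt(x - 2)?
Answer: 32150428/441 - sqrt(706)/1323 ≈ 72904.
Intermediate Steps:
y(x) = sqrt(-2 + x)
B(E) = (E + sqrt(-2 + E))/(615 + E) (B(E) = (E + sqrt(-2 + E))/(E + 615) = (E + sqrt(-2 + E))/(615 + E))
D = 72904 (D = 105268 - 32364 = 72904)
D - B(R) = 72904 - (708 + sqrt(-2 + 708))/(615 + 708) = 72904 - (708 + sqrt(706))/1323 = 72904 - (236/441 + sqrt(706)/1323) = 72904 + (-236/441 - sqrt(706)/1323) = 32150428/441 - sqrt(706)/1323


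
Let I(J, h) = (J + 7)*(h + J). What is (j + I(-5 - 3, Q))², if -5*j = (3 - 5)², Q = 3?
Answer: 441/25 ≈ 17.640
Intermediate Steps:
I(J, h) = (7 + J)*(J + h)
j = -⅘ (j = -(3 - 5)²/5 = -⅕*(-2)² = -⅕*4 = -⅘ ≈ -0.80000)
(j + I(-5 - 3, Q))² = (-⅘ + ((-5 - 3)² + 7*(-5 - 3) + 7*3 + (-5 - 3)*3))² = (-⅘ + ((-8)² + 7*(-8) + 21 - 8*3))² = (-⅘ + (64 - 56 + 21 - 24))² = (-⅘ + 5)² = (21/5)² = 441/25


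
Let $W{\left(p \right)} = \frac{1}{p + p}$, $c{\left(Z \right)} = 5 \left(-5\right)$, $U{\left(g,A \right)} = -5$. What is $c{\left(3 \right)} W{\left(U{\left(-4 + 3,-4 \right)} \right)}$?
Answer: $\frac{5}{2} \approx 2.5$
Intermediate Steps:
$c{\left(Z \right)} = -25$
$W{\left(p \right)} = \frac{1}{2 p}$
$c{\left(3 \right)} W{\left(U{\left(-4 + 3,-4 \right)} \right)} = - 25 \frac{1}{2 \left(-5\right)} = - 25 \cdot \frac{1}{2} \left(- \frac{1}{5}\right) = \left(-25\right) \left(- \frac{1}{10}\right) = \frac{5}{2}$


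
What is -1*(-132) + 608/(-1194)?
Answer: 78500/597 ≈ 131.49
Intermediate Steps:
-1*(-132) + 608/(-1194) = 132 - 1/1194*608 = 132 - 304/597 = 78500/597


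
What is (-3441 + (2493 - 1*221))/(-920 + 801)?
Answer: 167/17 ≈ 9.8235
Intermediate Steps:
(-3441 + (2493 - 1*221))/(-920 + 801) = (-3441 + (2493 - 221))/(-119) = (-3441 + 2272)*(-1/119) = -1169*(-1/119) = 167/17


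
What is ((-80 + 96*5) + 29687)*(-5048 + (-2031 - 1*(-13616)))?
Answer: 196678719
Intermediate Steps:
((-80 + 96*5) + 29687)*(-5048 + (-2031 - 1*(-13616))) = ((-80 + 480) + 29687)*(-5048 + (-2031 + 13616)) = (400 + 29687)*(-5048 + 11585) = 30087*6537 = 196678719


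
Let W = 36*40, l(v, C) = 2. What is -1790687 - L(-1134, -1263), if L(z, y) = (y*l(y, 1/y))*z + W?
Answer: -4656611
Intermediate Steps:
W = 1440
L(z, y) = 1440 + 2*y*z (L(z, y) = (y*2)*z + 1440 = (2*y)*z + 1440 = 2*y*z + 1440 = 1440 + 2*y*z)
-1790687 - L(-1134, -1263) = -1790687 - (1440 + 2*(-1263)*(-1134)) = -1790687 - (1440 + 2864484) = -1790687 - 1*2865924 = -1790687 - 2865924 = -4656611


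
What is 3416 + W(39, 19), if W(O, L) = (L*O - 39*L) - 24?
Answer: 3392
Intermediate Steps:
W(O, L) = -24 - 39*L + L*O (W(O, L) = (-39*L + L*O) - 24 = -24 - 39*L + L*O)
3416 + W(39, 19) = 3416 + (-24 - 39*19 + 19*39) = 3416 + (-24 - 741 + 741) = 3416 - 24 = 3392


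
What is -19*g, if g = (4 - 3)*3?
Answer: -57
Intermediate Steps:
g = 3 (g = 1*3 = 3)
-19*g = -19*3 = -57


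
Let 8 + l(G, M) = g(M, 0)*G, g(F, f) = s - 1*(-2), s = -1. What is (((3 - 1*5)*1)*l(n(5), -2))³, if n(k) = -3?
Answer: 10648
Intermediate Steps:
g(F, f) = 1 (g(F, f) = -1 - 1*(-2) = -1 + 2 = 1)
l(G, M) = -8 + G (l(G, M) = -8 + 1*G = -8 + G)
(((3 - 1*5)*1)*l(n(5), -2))³ = (((3 - 1*5)*1)*(-8 - 3))³ = (((3 - 5)*1)*(-11))³ = (-2*1*(-11))³ = (-2*(-11))³ = 22³ = 10648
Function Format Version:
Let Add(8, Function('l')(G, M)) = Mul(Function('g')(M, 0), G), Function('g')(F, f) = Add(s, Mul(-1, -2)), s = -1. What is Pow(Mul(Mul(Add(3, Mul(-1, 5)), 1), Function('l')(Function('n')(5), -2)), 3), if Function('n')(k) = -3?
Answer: 10648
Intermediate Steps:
Function('g')(F, f) = 1 (Function('g')(F, f) = Add(-1, Mul(-1, -2)) = Add(-1, 2) = 1)
Function('l')(G, M) = Add(-8, G) (Function('l')(G, M) = Add(-8, Mul(1, G)) = Add(-8, G))
Pow(Mul(Mul(Add(3, Mul(-1, 5)), 1), Function('l')(Function('n')(5), -2)), 3) = Pow(Mul(Mul(Add(3, Mul(-1, 5)), 1), Add(-8, -3)), 3) = Pow(Mul(Mul(Add(3, -5), 1), -11), 3) = Pow(Mul(Mul(-2, 1), -11), 3) = Pow(Mul(-2, -11), 3) = Pow(22, 3) = 10648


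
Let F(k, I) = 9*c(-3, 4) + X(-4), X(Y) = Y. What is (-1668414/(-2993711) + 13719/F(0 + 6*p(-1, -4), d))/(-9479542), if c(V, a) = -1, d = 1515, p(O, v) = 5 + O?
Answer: 41049031827/368927119084706 ≈ 0.00011127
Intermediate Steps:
F(k, I) = -13 (F(k, I) = 9*(-1) - 4 = -9 - 4 = -13)
(-1668414/(-2993711) + 13719/F(0 + 6*p(-1, -4), d))/(-9479542) = (-1668414/(-2993711) + 13719/(-13))/(-9479542) = (-1668414*(-1/2993711) + 13719*(-1/13))*(-1/9479542) = (1668414/2993711 - 13719/13)*(-1/9479542) = -41049031827/38918243*(-1/9479542) = 41049031827/368927119084706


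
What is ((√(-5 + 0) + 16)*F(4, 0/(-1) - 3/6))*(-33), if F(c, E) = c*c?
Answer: -8448 - 528*I*√5 ≈ -8448.0 - 1180.6*I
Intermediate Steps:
F(c, E) = c²
((√(-5 + 0) + 16)*F(4, 0/(-1) - 3/6))*(-33) = ((√(-5 + 0) + 16)*4²)*(-33) = ((√(-5) + 16)*16)*(-33) = ((I*√5 + 16)*16)*(-33) = ((16 + I*√5)*16)*(-33) = (256 + 16*I*√5)*(-33) = -8448 - 528*I*√5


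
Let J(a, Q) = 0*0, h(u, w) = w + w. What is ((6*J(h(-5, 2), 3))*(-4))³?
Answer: 0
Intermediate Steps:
h(u, w) = 2*w
J(a, Q) = 0
((6*J(h(-5, 2), 3))*(-4))³ = ((6*0)*(-4))³ = (0*(-4))³ = 0³ = 0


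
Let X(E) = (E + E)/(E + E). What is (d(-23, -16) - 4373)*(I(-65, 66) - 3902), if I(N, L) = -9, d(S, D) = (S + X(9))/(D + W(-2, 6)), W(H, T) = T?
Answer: 85470994/5 ≈ 1.7094e+7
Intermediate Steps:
X(E) = 1 (X(E) = (2*E)/((2*E)) = (2*E)*(1/(2*E)) = 1)
d(S, D) = (1 + S)/(6 + D) (d(S, D) = (S + 1)/(D + 6) = (1 + S)/(6 + D))
(d(-23, -16) - 4373)*(I(-65, 66) - 3902) = ((1 - 23)/(6 - 16) - 4373)*(-9 - 3902) = (-22/(-10) - 4373)*(-3911) = (-⅒*(-22) - 4373)*(-3911) = (11/5 - 4373)*(-3911) = -21854/5*(-3911) = 85470994/5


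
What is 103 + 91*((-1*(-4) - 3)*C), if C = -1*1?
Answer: 12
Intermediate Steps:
C = -1
103 + 91*((-1*(-4) - 3)*C) = 103 + 91*((-1*(-4) - 3)*(-1)) = 103 + 91*((4 - 3)*(-1)) = 103 + 91*(1*(-1)) = 103 + 91*(-1) = 103 - 91 = 12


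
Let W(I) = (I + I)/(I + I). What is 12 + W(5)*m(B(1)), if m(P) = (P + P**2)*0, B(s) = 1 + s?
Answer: 12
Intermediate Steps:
W(I) = 1 (W(I) = (2*I)/((2*I)) = (2*I)*(1/(2*I)) = 1)
m(P) = 0
12 + W(5)*m(B(1)) = 12 + 1*0 = 12 + 0 = 12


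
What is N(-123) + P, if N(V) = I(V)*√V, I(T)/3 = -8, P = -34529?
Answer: -34529 - 24*I*√123 ≈ -34529.0 - 266.17*I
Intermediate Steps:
I(T) = -24 (I(T) = 3*(-8) = -24)
N(V) = -24*√V
N(-123) + P = -24*I*√123 - 34529 = -34529 - 24*I*√123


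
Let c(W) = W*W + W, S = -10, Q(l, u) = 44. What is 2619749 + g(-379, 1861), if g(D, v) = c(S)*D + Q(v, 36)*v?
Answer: 2667523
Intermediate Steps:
c(W) = W + W² (c(W) = W² + W = W + W²)
g(D, v) = 44*v + 90*D (g(D, v) = (-10*(1 - 10))*D + 44*v = (-10*(-9))*D + 44*v = 90*D + 44*v = 44*v + 90*D)
2619749 + g(-379, 1861) = 2619749 + (44*1861 + 90*(-379)) = 2619749 + (81884 - 34110) = 2619749 + 47774 = 2667523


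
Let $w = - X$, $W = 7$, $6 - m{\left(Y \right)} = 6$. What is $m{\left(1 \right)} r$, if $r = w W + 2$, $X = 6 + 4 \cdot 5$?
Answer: $0$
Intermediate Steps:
$m{\left(Y \right)} = 0$ ($m{\left(Y \right)} = 6 - 6 = 0$)
$X = 26$ ($X = 6 + 20 = 26$)
$w = -26$ ($w = \left(-1\right) 26 = -26$)
$r = -180$ ($r = \left(-26\right) 7 + 2 = -182 + 2 = -180$)
$m{\left(1 \right)} r = 0 \left(-180\right) = 0$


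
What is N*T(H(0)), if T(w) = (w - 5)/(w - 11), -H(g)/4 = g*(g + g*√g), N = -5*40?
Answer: -1000/11 ≈ -90.909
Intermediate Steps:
N = -200
H(g) = -4*g*(g + g^(3/2)) (H(g) = -4*g*(g + g*√g) = -4*g*(g + g^(3/2)))
T(w) = (-5 + w)/(-11 + w)
N*T(H(0)) = -200*(-5 + (-4*0² - 4*0^(5/2)))/(-11 + (-4*0² - 4*0^(5/2))) = -200*(-5 + (-4*0 - 4*0))/(-11 + (-4*0 - 4*0)) = -200*(-5 + (0 + 0))/(-11 + (0 + 0)) = -200*(-5 + 0)/(-11 + 0) = -200*(-5)/(-11) = -(-200)*(-5)/11 = -200*5/11 = -1000/11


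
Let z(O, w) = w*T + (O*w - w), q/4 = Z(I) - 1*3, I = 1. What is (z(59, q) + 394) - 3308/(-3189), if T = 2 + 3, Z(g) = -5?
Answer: -5169250/3189 ≈ -1621.0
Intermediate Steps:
T = 5
q = -32 (q = 4*(-5 - 1*3) = 4*(-5 - 3) = 4*(-8) = -32)
z(O, w) = 4*w + O*w (z(O, w) = w*5 + (O*w - w) = 5*w + (-w + O*w) = 4*w + O*w)
(z(59, q) + 394) - 3308/(-3189) = (-32*(4 + 59) + 394) - 3308/(-3189) = (-32*63 + 394) - 3308*(-1/3189) = (-2016 + 394) + 3308/3189 = -1622 + 3308/3189 = -5169250/3189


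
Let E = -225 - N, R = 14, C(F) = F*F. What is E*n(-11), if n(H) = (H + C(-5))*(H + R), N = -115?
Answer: -4620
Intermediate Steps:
C(F) = F**2
E = -110 (E = -225 - 1*(-115) = -225 + 115 = -110)
n(H) = (14 + H)*(25 + H) (n(H) = (H + (-5)**2)*(H + 14) = (H + 25)*(14 + H) = (25 + H)*(14 + H) = (14 + H)*(25 + H))
E*n(-11) = -110*(350 + (-11)**2 + 39*(-11)) = -110*(350 + 121 - 429) = -110*42 = -4620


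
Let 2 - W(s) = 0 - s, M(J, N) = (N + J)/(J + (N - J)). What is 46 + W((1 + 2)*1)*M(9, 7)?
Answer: 402/7 ≈ 57.429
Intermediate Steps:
M(J, N) = (J + N)/N
W(s) = 2 + s (W(s) = 2 - (0 - s) = 2 - (-1)*s = 2 + s)
46 + W((1 + 2)*1)*M(9, 7) = 46 + (2 + (1 + 2)*1)*((9 + 7)/7) = 46 + (2 + 3*1)*((⅐)*16) = 46 + (2 + 3)*(16/7) = 46 + 5*(16/7) = 46 + 80/7 = 402/7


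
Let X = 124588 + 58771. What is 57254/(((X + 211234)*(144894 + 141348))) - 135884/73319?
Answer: -7673984940313639/4140657146745207 ≈ -1.8533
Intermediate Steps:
X = 183359
57254/(((X + 211234)*(144894 + 141348))) - 135884/73319 = 57254/(((183359 + 211234)*(144894 + 141348))) - 135884/73319 = 57254/((394593*286242)) - 135884*1/73319 = 57254/112949089506 - 135884/73319 = 57254*(1/112949089506) - 135884/73319 = 28627/56474544753 - 135884/73319 = -7673984940313639/4140657146745207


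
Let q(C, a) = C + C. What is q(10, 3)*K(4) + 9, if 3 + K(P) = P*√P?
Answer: 109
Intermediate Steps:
K(P) = -3 + P^(3/2) (K(P) = -3 + P*√P = -3 + P^(3/2))
q(C, a) = 2*C
q(10, 3)*K(4) + 9 = (2*10)*(-3 + 4^(3/2)) + 9 = 20*(-3 + 8) + 9 = 20*5 + 9 = 100 + 9 = 109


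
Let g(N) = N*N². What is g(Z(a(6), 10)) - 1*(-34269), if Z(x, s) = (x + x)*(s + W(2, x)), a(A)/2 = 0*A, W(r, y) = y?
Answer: 34269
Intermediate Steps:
a(A) = 0 (a(A) = 2*(0*A) = 2*0 = 0)
Z(x, s) = 2*x*(s + x) (Z(x, s) = (x + x)*(s + x) = (2*x)*(s + x) = 2*x*(s + x))
g(N) = N³
g(Z(a(6), 10)) - 1*(-34269) = (2*0*(10 + 0))³ - 1*(-34269) = (2*0*10)³ + 34269 = 0³ + 34269 = 0 + 34269 = 34269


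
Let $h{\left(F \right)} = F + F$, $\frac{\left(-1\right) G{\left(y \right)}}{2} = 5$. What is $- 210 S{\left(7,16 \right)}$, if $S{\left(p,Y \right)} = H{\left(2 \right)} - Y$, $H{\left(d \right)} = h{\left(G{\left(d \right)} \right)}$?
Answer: $7560$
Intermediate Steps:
$G{\left(y \right)} = -10$ ($G{\left(y \right)} = \left(-2\right) 5 = -10$)
$h{\left(F \right)} = 2 F$
$H{\left(d \right)} = -20$ ($H{\left(d \right)} = 2 \left(-10\right) = -20$)
$S{\left(p,Y \right)} = -20 - Y$
$- 210 S{\left(7,16 \right)} = - 210 \left(-20 - 16\right) = \left(-210\right) \left(-36\right) = 7560$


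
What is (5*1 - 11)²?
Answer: 36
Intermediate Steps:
(5*1 - 11)² = (5 - 11)² = (-6)² = 36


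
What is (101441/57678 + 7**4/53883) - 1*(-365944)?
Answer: 379103222916179/1035954558 ≈ 3.6595e+5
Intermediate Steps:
(101441/57678 + 7**4/53883) - 1*(-365944) = (101441*(1/57678) + 2401*(1/53883)) + 365944 = (101441/57678 + 2401/53883) + 365944 = 1868143427/1035954558 + 365944 = 379103222916179/1035954558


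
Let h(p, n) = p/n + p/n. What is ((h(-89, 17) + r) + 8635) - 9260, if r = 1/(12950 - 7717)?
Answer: -56532082/88961 ≈ -635.47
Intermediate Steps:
r = 1/5233 ≈ 0.00019110
h(p, n) = 2*p/n
((h(-89, 17) + r) + 8635) - 9260 = ((2*(-89)/17 + 1/5233) + 8635) - 9260 = ((2*(-89)*(1/17) + 1/5233) + 8635) - 9260 = ((-178/17 + 1/5233) + 8635) - 9260 = (-931457/88961 + 8635) - 9260 = 767246778/88961 - 9260 = -56532082/88961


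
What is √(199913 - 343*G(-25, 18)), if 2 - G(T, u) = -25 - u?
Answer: √184478 ≈ 429.51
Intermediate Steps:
G(T, u) = 27 + u (G(T, u) = 2 - (-25 - u) = 2 + (25 + u) = 27 + u)
√(199913 - 343*G(-25, 18)) = √(199913 - 343*(27 + 18)) = √(199913 - 343*45) = √(199913 - 15435) = √184478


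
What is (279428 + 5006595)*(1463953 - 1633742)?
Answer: -897508559147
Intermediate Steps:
(279428 + 5006595)*(1463953 - 1633742) = 5286023*(-169789) = -897508559147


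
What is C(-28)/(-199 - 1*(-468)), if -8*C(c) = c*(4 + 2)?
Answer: 21/269 ≈ 0.078067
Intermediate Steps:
C(c) = -3*c/4 (C(c) = -c*(4 + 2)/8 = -c*6/8 = -3*c/4)
C(-28)/(-199 - 1*(-468)) = (-¾*(-28))/(-199 - 1*(-468)) = 21/(-199 + 468) = 21/269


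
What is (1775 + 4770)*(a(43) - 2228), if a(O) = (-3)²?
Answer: -14523355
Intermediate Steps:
a(O) = 9
(1775 + 4770)*(a(43) - 2228) = (1775 + 4770)*(9 - 2228) = 6545*(-2219) = -14523355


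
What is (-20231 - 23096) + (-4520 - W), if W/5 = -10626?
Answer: 5283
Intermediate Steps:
W = -53130 (W = 5*(-10626) = -53130)
(-20231 - 23096) + (-4520 - W) = (-20231 - 23096) + (-4520 - 1*(-53130)) = -43327 + (-4520 + 53130) = -43327 + 48610 = 5283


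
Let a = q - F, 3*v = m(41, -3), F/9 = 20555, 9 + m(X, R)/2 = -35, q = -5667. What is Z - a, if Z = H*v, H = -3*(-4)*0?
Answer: 190662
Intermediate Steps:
m(X, R) = -88 (m(X, R) = -18 + 2*(-35) = -18 - 70 = -88)
H = 0 (H = 12*0 = 0)
F = 184995 (F = 9*20555 = 184995)
v = -88/3 (v = (1/3)*(-88) = -88/3 ≈ -29.333)
a = -190662 (a = -5667 - 1*184995 = -5667 - 184995 = -190662)
Z = 0 (Z = 0*(-88/3) = 0)
Z - a = 0 - 1*(-190662) = 0 + 190662 = 190662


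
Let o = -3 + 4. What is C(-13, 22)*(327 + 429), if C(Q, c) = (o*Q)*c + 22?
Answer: -199584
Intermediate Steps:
o = 1
C(Q, c) = 22 + Q*c (C(Q, c) = (1*Q)*c + 22 = Q*c + 22 = 22 + Q*c)
C(-13, 22)*(327 + 429) = (22 - 13*22)*(327 + 429) = (22 - 286)*756 = -264*756 = -199584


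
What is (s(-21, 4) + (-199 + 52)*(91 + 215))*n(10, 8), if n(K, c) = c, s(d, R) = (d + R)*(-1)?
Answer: -359720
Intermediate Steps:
s(d, R) = -R - d (s(d, R) = (R + d)*(-1) = -R - d)
(s(-21, 4) + (-199 + 52)*(91 + 215))*n(10, 8) = ((-1*4 - 1*(-21)) + (-199 + 52)*(91 + 215))*8 = ((-4 + 21) - 147*306)*8 = (17 - 44982)*8 = -44965*8 = -359720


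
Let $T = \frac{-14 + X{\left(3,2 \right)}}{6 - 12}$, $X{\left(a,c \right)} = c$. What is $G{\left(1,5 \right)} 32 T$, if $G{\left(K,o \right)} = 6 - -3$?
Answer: $576$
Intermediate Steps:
$G{\left(K,o \right)} = 9$ ($G{\left(K,o \right)} = 6 + 3 = 9$)
$T = 2$ ($T = \frac{-14 + 2}{6 - 12} = - \frac{12}{-6} = \left(-12\right) \left(- \frac{1}{6}\right) = 2$)
$G{\left(1,5 \right)} 32 T = 9 \cdot 32 \cdot 2 = 288 \cdot 2 = 576$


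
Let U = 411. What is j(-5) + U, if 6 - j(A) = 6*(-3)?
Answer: 435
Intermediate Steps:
j(A) = 24 (j(A) = 6 - 6*(-3) = 6 - 1*(-18) = 6 + 18 = 24)
j(-5) + U = 24 + 411 = 435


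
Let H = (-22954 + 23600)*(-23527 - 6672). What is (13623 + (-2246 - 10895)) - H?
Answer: 19509036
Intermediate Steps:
H = -19508554 (H = 646*(-30199) = -19508554)
(13623 + (-2246 - 10895)) - H = (13623 + (-2246 - 10895)) - 1*(-19508554) = (13623 - 13141) + 19508554 = 482 + 19508554 = 19509036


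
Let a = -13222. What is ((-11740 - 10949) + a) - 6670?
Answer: -42581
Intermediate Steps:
((-11740 - 10949) + a) - 6670 = ((-11740 - 10949) - 13222) - 6670 = (-22689 - 13222) - 6670 = -35911 - 6670 = -42581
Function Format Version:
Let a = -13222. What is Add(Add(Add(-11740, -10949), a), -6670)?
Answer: -42581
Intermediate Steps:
Add(Add(Add(-11740, -10949), a), -6670) = Add(Add(Add(-11740, -10949), -13222), -6670) = Add(Add(-22689, -13222), -6670) = Add(-35911, -6670) = -42581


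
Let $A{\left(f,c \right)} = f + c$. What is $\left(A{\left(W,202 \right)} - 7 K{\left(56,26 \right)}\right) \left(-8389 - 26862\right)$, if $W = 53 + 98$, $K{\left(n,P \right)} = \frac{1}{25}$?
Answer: $- \frac{310843318}{25} \approx -1.2434 \cdot 10^{7}$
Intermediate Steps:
$K{\left(n,P \right)} = \frac{1}{25}$
$W = 151$
$A{\left(f,c \right)} = c + f$
$\left(A{\left(W,202 \right)} - 7 K{\left(56,26 \right)}\right) \left(-8389 - 26862\right) = \left(\left(202 + 151\right) - \frac{7}{25}\right) \left(-8389 - 26862\right) = \left(353 - \frac{7}{25}\right) \left(-35251\right) = \frac{8818}{25} \left(-35251\right) = - \frac{310843318}{25}$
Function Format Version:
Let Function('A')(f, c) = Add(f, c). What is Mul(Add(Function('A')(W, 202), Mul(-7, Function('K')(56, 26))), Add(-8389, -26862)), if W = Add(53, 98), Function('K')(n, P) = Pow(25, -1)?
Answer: Rational(-310843318, 25) ≈ -1.2434e+7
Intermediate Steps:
Function('K')(n, P) = Rational(1, 25)
W = 151
Function('A')(f, c) = Add(c, f)
Mul(Add(Function('A')(W, 202), Mul(-7, Function('K')(56, 26))), Add(-8389, -26862)) = Mul(Add(Add(202, 151), Mul(-7, Rational(1, 25))), Add(-8389, -26862)) = Mul(Add(353, Rational(-7, 25)), -35251) = Mul(Rational(8818, 25), -35251) = Rational(-310843318, 25)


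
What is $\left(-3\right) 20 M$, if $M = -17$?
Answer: $1020$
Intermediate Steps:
$\left(-3\right) 20 M = \left(-3\right) 20 \left(-17\right) = \left(-60\right) \left(-17\right) = 1020$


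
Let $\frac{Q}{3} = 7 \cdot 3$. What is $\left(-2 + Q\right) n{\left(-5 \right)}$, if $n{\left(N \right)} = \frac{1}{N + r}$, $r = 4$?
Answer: $-61$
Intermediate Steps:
$Q = 63$ ($Q = 3 \cdot 7 \cdot 3 = 3 \cdot 21 = 63$)
$n{\left(N \right)} = \frac{1}{4 + N}$ ($n{\left(N \right)} = \frac{1}{N + 4} = \frac{1}{4 + N}$)
$\left(-2 + Q\right) n{\left(-5 \right)} = \frac{-2 + 63}{4 - 5} = \frac{61}{-1} = 61 \left(-1\right) = -61$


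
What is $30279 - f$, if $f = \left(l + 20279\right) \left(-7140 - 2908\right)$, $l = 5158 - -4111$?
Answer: $296928583$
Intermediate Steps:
$l = 9269$ ($l = 5158 + 4111 = 9269$)
$f = -296898304$ ($f = \left(9269 + 20279\right) \left(-7140 - 2908\right) = 29548 \left(-10048\right) = -296898304$)
$30279 - f = 30279 - -296898304 = 30279 + 296898304 = 296928583$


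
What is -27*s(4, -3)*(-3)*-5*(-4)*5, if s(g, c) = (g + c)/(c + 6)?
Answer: 2700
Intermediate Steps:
s(g, c) = (c + g)/(6 + c)
-27*s(4, -3)*(-3)*-5*(-4)*5 = -27*((-3 + 4)/(6 - 3))*(-3)*-5*(-4)*5 = -27*(1/3)*(-3)*20*5 = -27*((⅓)*1)*(-3)*100 = -27*(⅓)*(-3)*100 = -(-27)*100 = -27*(-100) = 2700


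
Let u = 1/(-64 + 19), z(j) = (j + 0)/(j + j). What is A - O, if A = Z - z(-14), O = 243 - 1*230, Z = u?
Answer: -1217/90 ≈ -13.522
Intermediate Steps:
z(j) = ½ (z(j) = j/((2*j)) = j*(1/(2*j)) = ½)
u = -1/45 (u = 1/(-45) = -1/45 ≈ -0.022222)
Z = -1/45 ≈ -0.022222
O = 13 (O = 243 - 230 = 13)
A = -47/90 (A = -1/45 - 1*½ = -1/45 - ½ = -47/90 ≈ -0.52222)
A - O = -47/90 - 1*13 = -47/90 - 13 = -1217/90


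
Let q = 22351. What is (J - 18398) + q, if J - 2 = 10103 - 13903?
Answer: 155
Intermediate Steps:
J = -3798 (J = 2 + (10103 - 13903) = 2 - 3800 = -3798)
(J - 18398) + q = (-3798 - 18398) + 22351 = -22196 + 22351 = 155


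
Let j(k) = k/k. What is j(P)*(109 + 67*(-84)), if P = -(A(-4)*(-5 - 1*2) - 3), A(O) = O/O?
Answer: -5519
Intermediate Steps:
A(O) = 1
P = 10 (P = -(1*(-5 - 1*2) - 3) = -(1*(-5 - 2) - 3) = -(1*(-7) - 3) = -(-7 - 3) = -1*(-10) = 10)
j(k) = 1
j(P)*(109 + 67*(-84)) = 1*(109 + 67*(-84)) = 1*(109 - 5628) = 1*(-5519) = -5519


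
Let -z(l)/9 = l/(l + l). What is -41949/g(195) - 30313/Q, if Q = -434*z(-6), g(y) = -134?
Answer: 77864455/261702 ≈ 297.53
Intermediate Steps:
z(l) = -9/2 (z(l) = -9*l/(l + l) = -9*l/(2*l) = -9*l*1/(2*l) = -9*1/2 = -9/2)
Q = 1953 (Q = -434*(-9/2) = 1953)
-41949/g(195) - 30313/Q = -41949/(-134) - 30313/1953 = -41949*(-1/134) - 30313*1/1953 = 41949/134 - 30313/1953 = 77864455/261702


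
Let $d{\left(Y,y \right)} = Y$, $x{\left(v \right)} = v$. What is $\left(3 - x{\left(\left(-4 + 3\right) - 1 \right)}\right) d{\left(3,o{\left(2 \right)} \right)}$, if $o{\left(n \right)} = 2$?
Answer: $15$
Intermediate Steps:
$\left(3 - x{\left(\left(-4 + 3\right) - 1 \right)}\right) d{\left(3,o{\left(2 \right)} \right)} = \left(3 - \left(\left(-4 + 3\right) - 1\right)\right) 3 = \left(3 - \left(-1 - 1\right)\right) 3 = \left(3 - -2\right) 3 = \left(3 + 2\right) 3 = 5 \cdot 3 = 15$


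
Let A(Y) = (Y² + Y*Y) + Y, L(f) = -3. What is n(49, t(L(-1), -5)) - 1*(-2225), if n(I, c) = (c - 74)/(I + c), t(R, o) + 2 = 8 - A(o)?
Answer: 22137/10 ≈ 2213.7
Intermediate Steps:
A(Y) = Y + 2*Y² (A(Y) = (Y² + Y²) + Y = 2*Y² + Y = Y + 2*Y²)
t(R, o) = 6 - o*(1 + 2*o) (t(R, o) = -2 + (8 - o*(1 + 2*o)) = 6 - o*(1 + 2*o))
n(I, c) = (-74 + c)/(I + c)
n(49, t(L(-1), -5)) - 1*(-2225) = (-74 + (6 - 1*(-5)*(1 + 2*(-5))))/(49 + (6 - 1*(-5)*(1 + 2*(-5)))) - 1*(-2225) = (-74 + (6 - 1*(-5)*(1 - 10)))/(49 + (6 - 1*(-5)*(1 - 10))) + 2225 = (-74 + (6 - 1*(-5)*(-9)))/(49 + (6 - 1*(-5)*(-9))) + 2225 = (-74 + (6 - 45))/(49 + (6 - 45)) + 2225 = (-74 - 39)/(49 - 39) + 2225 = -113/10 + 2225 = 22137/10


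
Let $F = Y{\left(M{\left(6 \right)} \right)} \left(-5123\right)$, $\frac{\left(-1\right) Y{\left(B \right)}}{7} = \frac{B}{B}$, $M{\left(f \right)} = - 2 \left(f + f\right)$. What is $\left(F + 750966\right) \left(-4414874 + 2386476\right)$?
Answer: $-1595998313146$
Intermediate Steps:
$M{\left(f \right)} = - 4 f$ ($M{\left(f \right)} = - 2 \cdot 2 f = - 4 f$)
$Y{\left(B \right)} = -7$ ($Y{\left(B \right)} = - 7 \frac{B}{B} = \left(-7\right) 1 = -7$)
$F = 35861$ ($F = \left(-7\right) \left(-5123\right) = 35861$)
$\left(F + 750966\right) \left(-4414874 + 2386476\right) = \left(35861 + 750966\right) \left(-4414874 + 2386476\right) = 786827 \left(-2028398\right) = -1595998313146$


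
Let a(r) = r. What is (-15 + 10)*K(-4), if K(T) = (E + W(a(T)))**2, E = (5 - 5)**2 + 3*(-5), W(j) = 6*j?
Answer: -7605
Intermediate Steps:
E = -15 (E = 0**2 - 15 = 0 - 15 = -15)
K(T) = (-15 + 6*T)**2
(-15 + 10)*K(-4) = (-15 + 10)*(9*(-5 + 2*(-4))**2) = -45*(-5 - 8)**2 = -45*(-13)**2 = -45*169 = -5*1521 = -7605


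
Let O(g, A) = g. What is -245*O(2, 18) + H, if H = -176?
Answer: -666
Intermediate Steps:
-245*O(2, 18) + H = -245*2 - 176 = -490 - 176 = -666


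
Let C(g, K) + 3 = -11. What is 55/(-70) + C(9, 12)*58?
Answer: -11379/14 ≈ -812.79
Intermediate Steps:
C(g, K) = -14 (C(g, K) = -3 - 11 = -14)
55/(-70) + C(9, 12)*58 = 55/(-70) - 14*58 = 55*(-1/70) - 812 = -11/14 - 812 = -11379/14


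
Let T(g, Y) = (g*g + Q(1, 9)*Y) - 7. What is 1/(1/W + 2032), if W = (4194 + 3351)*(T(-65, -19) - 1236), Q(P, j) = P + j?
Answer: 21065640/42805380481 ≈ 0.00049213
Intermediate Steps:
T(g, Y) = -7 + g² + 10*Y (T(g, Y) = (g*g + (1 + 9)*Y) - 7 = (g² + 10*Y) - 7 = -7 + g² + 10*Y)
W = 21065640 (W = (4194 + 3351)*((-7 + (-65)² + 10*(-19)) - 1236) = 7545*((-7 + 4225 - 190) - 1236) = 7545*(4028 - 1236) = 7545*2792 = 21065640)
1/(1/W + 2032) = 1/(1/21065640 + 2032) = 1/(42805380481/21065640) = 21065640/42805380481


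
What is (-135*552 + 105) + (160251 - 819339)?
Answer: -733503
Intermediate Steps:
(-135*552 + 105) + (160251 - 819339) = (-74520 + 105) - 659088 = -74415 - 659088 = -733503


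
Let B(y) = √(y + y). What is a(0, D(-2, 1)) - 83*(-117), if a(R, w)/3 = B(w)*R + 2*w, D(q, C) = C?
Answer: 9717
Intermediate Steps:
B(y) = √2*√y (B(y) = √(2*y) = √2*√y)
a(R, w) = 6*w + 3*R*√2*√w (a(R, w) = 3*((√2*√w)*R + 2*w) = 3*(R*√2*√w + 2*w) = 3*(2*w + R*√2*√w) = 6*w + 3*R*√2*√w)
a(0, D(-2, 1)) - 83*(-117) = (6*1 + 3*0*√2*√1) - 83*(-117) = (6 + 3*0*√2*1) + 9711 = (6 + 0) + 9711 = 6 + 9711 = 9717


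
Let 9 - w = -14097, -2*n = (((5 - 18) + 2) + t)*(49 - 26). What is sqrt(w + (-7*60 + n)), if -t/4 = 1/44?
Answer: 7*sqrt(34111)/11 ≈ 117.53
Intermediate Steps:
t = -1/11 (t = -4/44 = -4*1/44 = -1/11 ≈ -0.090909)
n = 1403/11 (n = -(((5 - 18) + 2) - 1/11)*(49 - 26)/2 = -((-13 + 2) - 1/11)*23/2 = -(-11 - 1/11)*23/2 = -(-61)*23/11 = -1/2*(-2806/11) = 1403/11 ≈ 127.55)
w = 14106 (w = 9 - 1*(-14097) = 9 + 14097 = 14106)
sqrt(w + (-7*60 + n)) = sqrt(14106 + (-7*60 + 1403/11)) = sqrt(14106 + (-420 + 1403/11)) = sqrt(14106 - 3217/11) = sqrt(151949/11) = 7*sqrt(34111)/11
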